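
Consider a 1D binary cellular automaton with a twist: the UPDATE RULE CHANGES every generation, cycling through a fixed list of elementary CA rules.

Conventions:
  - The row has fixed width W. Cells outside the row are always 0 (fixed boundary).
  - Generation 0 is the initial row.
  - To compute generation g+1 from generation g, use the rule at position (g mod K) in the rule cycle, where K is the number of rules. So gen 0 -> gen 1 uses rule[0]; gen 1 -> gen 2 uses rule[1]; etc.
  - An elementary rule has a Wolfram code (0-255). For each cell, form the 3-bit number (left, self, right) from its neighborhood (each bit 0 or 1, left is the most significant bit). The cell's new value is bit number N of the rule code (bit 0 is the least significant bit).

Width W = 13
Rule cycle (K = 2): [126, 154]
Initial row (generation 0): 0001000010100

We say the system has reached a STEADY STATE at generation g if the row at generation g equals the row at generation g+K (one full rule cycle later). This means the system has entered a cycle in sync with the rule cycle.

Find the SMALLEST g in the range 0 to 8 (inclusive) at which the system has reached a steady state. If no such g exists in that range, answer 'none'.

Answer: none

Derivation:
Gen 0: 0001000010100
Gen 1 (rule 126): 0011100111110
Gen 2 (rule 154): 0111011111101
Gen 3 (rule 126): 1101110000111
Gen 4 (rule 154): 1001101001110
Gen 5 (rule 126): 1111111111011
Gen 6 (rule 154): 1111111110010
Gen 7 (rule 126): 1000000011111
Gen 8 (rule 154): 0100000111110
Gen 9 (rule 126): 1110001100011
Gen 10 (rule 154): 1101011010110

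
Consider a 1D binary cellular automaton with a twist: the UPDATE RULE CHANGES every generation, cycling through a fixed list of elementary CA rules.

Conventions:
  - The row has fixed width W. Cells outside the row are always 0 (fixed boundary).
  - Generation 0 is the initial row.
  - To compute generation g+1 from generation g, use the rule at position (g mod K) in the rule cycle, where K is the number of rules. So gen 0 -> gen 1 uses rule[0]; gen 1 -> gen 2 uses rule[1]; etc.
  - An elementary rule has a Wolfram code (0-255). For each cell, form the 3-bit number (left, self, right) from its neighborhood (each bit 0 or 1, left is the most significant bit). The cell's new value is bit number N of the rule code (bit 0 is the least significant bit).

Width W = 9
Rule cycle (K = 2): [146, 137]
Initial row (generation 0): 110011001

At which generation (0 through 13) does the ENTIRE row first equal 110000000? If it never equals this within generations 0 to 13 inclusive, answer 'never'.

Answer: 4

Derivation:
Gen 0: 110011001
Gen 1 (rule 146): 001100110
Gen 2 (rule 137): 101000100
Gen 3 (rule 146): 000101010
Gen 4 (rule 137): 110000000
Gen 5 (rule 146): 001000000
Gen 6 (rule 137): 100011111
Gen 7 (rule 146): 010101110
Gen 8 (rule 137): 000001100
Gen 9 (rule 146): 000010010
Gen 10 (rule 137): 111000000
Gen 11 (rule 146): 010100000
Gen 12 (rule 137): 000001111
Gen 13 (rule 146): 000010110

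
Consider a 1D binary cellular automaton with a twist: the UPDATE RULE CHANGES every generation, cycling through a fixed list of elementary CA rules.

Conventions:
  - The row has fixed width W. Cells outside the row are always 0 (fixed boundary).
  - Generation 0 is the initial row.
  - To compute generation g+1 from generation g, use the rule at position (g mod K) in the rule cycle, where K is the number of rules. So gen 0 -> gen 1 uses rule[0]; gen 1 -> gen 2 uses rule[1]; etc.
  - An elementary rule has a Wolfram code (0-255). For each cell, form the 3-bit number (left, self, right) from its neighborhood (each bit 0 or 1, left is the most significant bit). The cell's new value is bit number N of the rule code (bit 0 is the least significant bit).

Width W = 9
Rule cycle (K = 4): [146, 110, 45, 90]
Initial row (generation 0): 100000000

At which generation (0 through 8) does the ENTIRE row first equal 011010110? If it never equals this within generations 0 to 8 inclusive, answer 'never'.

Answer: never

Derivation:
Gen 0: 100000000
Gen 1 (rule 146): 010000000
Gen 2 (rule 110): 110000000
Gen 3 (rule 45): 100111111
Gen 4 (rule 90): 011100001
Gen 5 (rule 146): 101010010
Gen 6 (rule 110): 111110110
Gen 7 (rule 45): 100001100
Gen 8 (rule 90): 010011110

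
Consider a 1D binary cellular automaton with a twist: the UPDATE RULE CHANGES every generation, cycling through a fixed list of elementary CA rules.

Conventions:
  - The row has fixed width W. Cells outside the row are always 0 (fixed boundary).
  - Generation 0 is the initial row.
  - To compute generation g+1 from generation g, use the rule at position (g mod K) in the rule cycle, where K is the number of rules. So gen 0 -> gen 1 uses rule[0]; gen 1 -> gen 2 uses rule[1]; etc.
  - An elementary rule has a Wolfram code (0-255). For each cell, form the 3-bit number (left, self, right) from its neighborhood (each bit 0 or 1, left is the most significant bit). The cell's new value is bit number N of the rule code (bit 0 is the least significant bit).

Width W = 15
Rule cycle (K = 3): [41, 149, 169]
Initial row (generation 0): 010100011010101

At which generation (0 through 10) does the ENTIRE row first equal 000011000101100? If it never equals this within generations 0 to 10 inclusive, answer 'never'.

Gen 0: 010100011010101
Gen 1 (rule 41): 001001010101010
Gen 2 (rule 149): 101101010101011
Gen 3 (rule 169): 011010101010110
Gen 4 (rule 41): 010101010101100
Gen 5 (rule 149): 010101010100011
Gen 6 (rule 169): 001010101001010
Gen 7 (rule 41): 100101010000100
Gen 8 (rule 149): 110101011110111
Gen 9 (rule 169): 101010111101110
Gen 10 (rule 41): 010101100011000

Answer: never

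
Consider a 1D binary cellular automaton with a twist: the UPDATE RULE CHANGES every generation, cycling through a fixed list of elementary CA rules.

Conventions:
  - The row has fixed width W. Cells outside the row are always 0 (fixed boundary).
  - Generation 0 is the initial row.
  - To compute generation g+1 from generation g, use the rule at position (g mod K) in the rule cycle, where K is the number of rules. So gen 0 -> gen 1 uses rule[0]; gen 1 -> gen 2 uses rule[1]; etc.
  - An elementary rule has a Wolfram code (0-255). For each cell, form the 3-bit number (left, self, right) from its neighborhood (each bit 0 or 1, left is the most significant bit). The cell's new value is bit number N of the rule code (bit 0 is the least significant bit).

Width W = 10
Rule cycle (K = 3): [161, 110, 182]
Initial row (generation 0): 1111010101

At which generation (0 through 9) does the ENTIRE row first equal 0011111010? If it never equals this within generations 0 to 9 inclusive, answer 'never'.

Answer: 4

Derivation:
Gen 0: 1111010101
Gen 1 (rule 161): 0110101010
Gen 2 (rule 110): 1111111110
Gen 3 (rule 182): 0111111101
Gen 4 (rule 161): 0011111010
Gen 5 (rule 110): 0110001110
Gen 6 (rule 182): 1001010101
Gen 7 (rule 161): 0000101010
Gen 8 (rule 110): 0001111110
Gen 9 (rule 182): 0010111101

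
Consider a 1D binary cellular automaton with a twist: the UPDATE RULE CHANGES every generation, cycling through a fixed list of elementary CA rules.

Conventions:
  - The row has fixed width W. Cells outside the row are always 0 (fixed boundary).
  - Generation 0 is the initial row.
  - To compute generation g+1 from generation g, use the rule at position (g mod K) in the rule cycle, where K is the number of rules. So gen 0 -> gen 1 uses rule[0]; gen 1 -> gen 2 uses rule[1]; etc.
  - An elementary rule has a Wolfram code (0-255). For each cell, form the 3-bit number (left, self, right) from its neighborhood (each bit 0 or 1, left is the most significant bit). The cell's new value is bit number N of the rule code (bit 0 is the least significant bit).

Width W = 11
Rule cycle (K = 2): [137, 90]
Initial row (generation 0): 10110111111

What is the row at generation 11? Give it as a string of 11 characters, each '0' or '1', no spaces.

Gen 0: 10110111111
Gen 1 (rule 137): 00100111110
Gen 2 (rule 90): 01011100011
Gen 3 (rule 137): 00011001010
Gen 4 (rule 90): 00111110001
Gen 5 (rule 137): 10111100100
Gen 6 (rule 90): 00100111010
Gen 7 (rule 137): 10000110000
Gen 8 (rule 90): 01001111000
Gen 9 (rule 137): 00001110011
Gen 10 (rule 90): 00011011111
Gen 11 (rule 137): 11010011110

Answer: 11010011110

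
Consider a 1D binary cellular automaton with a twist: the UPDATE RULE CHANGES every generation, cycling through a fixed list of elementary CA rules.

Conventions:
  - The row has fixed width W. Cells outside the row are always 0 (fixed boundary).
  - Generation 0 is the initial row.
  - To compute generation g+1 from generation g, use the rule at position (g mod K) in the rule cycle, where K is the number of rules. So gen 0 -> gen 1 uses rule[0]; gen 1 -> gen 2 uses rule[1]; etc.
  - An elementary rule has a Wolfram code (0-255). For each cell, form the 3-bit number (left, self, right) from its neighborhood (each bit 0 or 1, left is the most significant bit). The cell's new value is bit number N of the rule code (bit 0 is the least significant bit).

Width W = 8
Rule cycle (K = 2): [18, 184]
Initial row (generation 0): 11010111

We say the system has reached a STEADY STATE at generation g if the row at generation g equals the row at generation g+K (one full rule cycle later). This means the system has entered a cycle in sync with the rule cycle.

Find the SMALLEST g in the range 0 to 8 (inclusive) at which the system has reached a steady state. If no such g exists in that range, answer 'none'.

Answer: 1

Derivation:
Gen 0: 11010111
Gen 1 (rule 18): 00000000
Gen 2 (rule 184): 00000000
Gen 3 (rule 18): 00000000
Gen 4 (rule 184): 00000000
Gen 5 (rule 18): 00000000
Gen 6 (rule 184): 00000000
Gen 7 (rule 18): 00000000
Gen 8 (rule 184): 00000000
Gen 9 (rule 18): 00000000
Gen 10 (rule 184): 00000000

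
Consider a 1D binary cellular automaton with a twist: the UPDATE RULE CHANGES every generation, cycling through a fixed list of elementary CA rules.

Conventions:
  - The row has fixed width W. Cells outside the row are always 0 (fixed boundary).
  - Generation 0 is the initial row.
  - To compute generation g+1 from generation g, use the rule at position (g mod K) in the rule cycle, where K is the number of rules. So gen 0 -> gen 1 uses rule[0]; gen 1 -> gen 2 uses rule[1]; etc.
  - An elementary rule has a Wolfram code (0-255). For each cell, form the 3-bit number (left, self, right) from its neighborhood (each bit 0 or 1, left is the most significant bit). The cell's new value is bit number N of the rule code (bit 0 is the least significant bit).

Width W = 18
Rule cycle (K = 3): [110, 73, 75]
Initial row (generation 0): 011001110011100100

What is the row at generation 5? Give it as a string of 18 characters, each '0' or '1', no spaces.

Gen 0: 011001110011100100
Gen 1 (rule 110): 111011010110101100
Gen 2 (rule 73): 101011000110001101
Gen 3 (rule 75): 000011011110111100
Gen 4 (rule 110): 000111110011100100
Gen 5 (rule 73): 110100010010100001

Answer: 110100010010100001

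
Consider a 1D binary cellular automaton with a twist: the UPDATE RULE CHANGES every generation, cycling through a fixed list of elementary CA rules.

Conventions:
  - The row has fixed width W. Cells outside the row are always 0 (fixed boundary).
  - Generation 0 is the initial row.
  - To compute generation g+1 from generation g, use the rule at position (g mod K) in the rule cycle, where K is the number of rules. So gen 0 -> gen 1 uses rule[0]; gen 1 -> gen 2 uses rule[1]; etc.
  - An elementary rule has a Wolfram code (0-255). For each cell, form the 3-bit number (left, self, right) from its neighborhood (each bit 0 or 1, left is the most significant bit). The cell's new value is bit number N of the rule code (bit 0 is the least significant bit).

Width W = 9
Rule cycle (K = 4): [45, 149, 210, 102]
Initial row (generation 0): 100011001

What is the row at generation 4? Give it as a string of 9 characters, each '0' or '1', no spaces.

Answer: 000010100

Derivation:
Gen 0: 100011001
Gen 1 (rule 45): 101010001
Gen 2 (rule 149): 101011101
Gen 3 (rule 210): 000001100
Gen 4 (rule 102): 000010100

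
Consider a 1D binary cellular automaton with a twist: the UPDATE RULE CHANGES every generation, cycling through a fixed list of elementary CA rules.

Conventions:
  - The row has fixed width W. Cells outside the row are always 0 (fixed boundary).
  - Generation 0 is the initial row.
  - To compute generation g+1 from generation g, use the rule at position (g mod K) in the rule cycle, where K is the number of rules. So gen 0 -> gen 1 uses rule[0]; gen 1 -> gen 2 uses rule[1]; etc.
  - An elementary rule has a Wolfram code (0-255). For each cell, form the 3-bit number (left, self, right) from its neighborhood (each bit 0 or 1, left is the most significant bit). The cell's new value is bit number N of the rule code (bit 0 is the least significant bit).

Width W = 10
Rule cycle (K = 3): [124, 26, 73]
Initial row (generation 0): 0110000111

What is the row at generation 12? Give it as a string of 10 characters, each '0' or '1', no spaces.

Gen 0: 0110000111
Gen 1 (rule 124): 0111000101
Gen 2 (rule 26): 1100101000
Gen 3 (rule 73): 1100000011
Gen 4 (rule 124): 1110000011
Gen 5 (rule 26): 1001000110
Gen 6 (rule 73): 0000010110
Gen 7 (rule 124): 0000011111
Gen 8 (rule 26): 0000110000
Gen 9 (rule 73): 1110110111
Gen 10 (rule 124): 1011111101
Gen 11 (rule 26): 0010000000
Gen 12 (rule 73): 1000111111

Answer: 1000111111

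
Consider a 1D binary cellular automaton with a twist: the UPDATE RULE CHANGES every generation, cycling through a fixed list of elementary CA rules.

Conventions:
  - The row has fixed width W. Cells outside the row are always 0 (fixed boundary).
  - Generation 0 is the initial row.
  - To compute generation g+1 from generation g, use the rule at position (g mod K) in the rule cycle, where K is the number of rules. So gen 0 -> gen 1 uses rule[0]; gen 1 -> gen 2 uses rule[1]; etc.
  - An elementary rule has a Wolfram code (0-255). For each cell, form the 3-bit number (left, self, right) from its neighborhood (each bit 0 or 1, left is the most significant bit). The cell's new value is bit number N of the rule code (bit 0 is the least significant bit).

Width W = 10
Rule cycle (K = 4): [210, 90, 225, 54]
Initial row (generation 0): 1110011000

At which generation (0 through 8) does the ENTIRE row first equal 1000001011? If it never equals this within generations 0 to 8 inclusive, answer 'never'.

Gen 0: 1110011000
Gen 1 (rule 210): 0111101100
Gen 2 (rule 90): 1100101110
Gen 3 (rule 225): 0100010110
Gen 4 (rule 54): 1110111001
Gen 5 (rule 210): 0110011110
Gen 6 (rule 90): 1111110011
Gen 7 (rule 225): 0111110001
Gen 8 (rule 54): 1000001011

Answer: 8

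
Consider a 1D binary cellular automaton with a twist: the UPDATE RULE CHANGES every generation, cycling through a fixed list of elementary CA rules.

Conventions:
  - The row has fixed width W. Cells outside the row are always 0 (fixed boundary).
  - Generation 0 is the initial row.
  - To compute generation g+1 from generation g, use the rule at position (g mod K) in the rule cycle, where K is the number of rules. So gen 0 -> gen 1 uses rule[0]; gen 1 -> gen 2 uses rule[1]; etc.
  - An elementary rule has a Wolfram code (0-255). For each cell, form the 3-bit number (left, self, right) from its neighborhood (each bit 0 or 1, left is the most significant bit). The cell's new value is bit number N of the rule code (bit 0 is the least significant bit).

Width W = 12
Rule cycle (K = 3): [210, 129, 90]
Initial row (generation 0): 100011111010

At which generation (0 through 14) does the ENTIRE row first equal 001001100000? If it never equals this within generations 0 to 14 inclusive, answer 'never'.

Gen 0: 100011111010
Gen 1 (rule 210): 010101111001
Gen 2 (rule 129): 000000110000
Gen 3 (rule 90): 000001111000
Gen 4 (rule 210): 000010111100
Gen 5 (rule 129): 111000011001
Gen 6 (rule 90): 101100111110
Gen 7 (rule 210): 000111011111
Gen 8 (rule 129): 110010001110
Gen 9 (rule 90): 111101011011
Gen 10 (rule 210): 011100001001
Gen 11 (rule 129): 001001100000
Gen 12 (rule 90): 010111110000
Gen 13 (rule 210): 100011111000
Gen 14 (rule 129): 001001110011

Answer: 11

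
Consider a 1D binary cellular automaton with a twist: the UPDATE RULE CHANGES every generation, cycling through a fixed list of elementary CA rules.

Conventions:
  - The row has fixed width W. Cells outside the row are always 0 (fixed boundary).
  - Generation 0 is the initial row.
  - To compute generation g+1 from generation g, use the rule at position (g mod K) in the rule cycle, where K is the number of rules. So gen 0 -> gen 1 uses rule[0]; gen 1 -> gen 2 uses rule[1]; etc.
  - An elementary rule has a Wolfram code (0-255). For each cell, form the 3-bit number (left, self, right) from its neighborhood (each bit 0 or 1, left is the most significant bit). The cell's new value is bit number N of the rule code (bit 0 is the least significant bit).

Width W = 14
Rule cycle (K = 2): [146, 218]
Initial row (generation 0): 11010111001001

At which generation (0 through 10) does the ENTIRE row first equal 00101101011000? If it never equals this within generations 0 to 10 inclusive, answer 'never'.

Gen 0: 11010111001001
Gen 1 (rule 146): 00000010110110
Gen 2 (rule 218): 00000100110111
Gen 3 (rule 146): 00001011000010
Gen 4 (rule 218): 00010011100101
Gen 5 (rule 146): 00101101011000
Gen 6 (rule 218): 01001100011100
Gen 7 (rule 146): 10110010101010
Gen 8 (rule 218): 00111100000001
Gen 9 (rule 146): 01011010000010
Gen 10 (rule 218): 10011001000101

Answer: 5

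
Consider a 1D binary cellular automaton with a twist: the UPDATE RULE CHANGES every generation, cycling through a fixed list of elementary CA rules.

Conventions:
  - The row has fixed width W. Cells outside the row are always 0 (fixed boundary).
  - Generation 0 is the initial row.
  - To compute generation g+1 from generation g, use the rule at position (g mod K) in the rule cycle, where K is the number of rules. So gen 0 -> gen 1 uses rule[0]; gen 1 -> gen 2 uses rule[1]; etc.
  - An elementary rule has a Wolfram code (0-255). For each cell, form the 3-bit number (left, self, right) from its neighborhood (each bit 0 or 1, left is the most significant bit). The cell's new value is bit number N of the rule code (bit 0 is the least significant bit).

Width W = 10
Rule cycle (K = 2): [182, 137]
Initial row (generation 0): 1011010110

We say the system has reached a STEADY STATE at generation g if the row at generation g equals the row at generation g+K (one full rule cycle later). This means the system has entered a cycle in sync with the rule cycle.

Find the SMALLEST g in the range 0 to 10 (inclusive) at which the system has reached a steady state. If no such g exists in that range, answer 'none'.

Gen 0: 1011010110
Gen 1 (rule 182): 1100111001
Gen 2 (rule 137): 1000110000
Gen 3 (rule 182): 1101001000
Gen 4 (rule 137): 1000000011
Gen 5 (rule 182): 1100000100
Gen 6 (rule 137): 1001110001
Gen 7 (rule 182): 1110101011
Gen 8 (rule 137): 1100000010
Gen 9 (rule 182): 0010000111
Gen 10 (rule 137): 1000110110
Gen 11 (rule 182): 1101001001
Gen 12 (rule 137): 1000000000

Answer: none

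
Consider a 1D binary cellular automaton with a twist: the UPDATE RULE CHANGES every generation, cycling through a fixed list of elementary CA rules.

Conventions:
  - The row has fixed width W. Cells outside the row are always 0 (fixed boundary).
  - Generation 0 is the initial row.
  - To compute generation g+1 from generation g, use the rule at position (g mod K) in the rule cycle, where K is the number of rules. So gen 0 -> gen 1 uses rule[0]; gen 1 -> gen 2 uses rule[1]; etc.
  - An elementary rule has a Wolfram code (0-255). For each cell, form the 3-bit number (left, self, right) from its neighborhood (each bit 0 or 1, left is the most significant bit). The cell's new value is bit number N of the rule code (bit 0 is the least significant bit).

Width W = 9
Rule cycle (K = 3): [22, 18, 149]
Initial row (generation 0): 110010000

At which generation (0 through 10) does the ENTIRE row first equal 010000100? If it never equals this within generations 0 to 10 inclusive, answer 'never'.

Answer: 2

Derivation:
Gen 0: 110010000
Gen 1 (rule 22): 001111000
Gen 2 (rule 18): 010000100
Gen 3 (rule 149): 011110111
Gen 4 (rule 22): 100000000
Gen 5 (rule 18): 010000000
Gen 6 (rule 149): 011111111
Gen 7 (rule 22): 100000000
Gen 8 (rule 18): 010000000
Gen 9 (rule 149): 011111111
Gen 10 (rule 22): 100000000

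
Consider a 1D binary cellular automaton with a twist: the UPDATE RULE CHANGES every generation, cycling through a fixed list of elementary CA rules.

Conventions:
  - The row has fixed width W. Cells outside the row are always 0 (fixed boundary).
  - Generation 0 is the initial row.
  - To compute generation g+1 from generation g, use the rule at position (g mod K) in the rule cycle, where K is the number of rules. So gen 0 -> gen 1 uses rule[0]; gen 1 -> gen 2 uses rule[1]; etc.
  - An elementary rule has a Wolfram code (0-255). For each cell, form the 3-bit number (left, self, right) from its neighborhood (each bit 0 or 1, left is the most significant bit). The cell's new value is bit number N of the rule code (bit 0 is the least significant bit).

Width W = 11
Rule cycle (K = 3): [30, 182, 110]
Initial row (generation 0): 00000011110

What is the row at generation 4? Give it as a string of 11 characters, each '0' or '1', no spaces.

Answer: 00110010000

Derivation:
Gen 0: 00000011110
Gen 1 (rule 30): 00000110001
Gen 2 (rule 182): 00001001011
Gen 3 (rule 110): 00011011111
Gen 4 (rule 30): 00110010000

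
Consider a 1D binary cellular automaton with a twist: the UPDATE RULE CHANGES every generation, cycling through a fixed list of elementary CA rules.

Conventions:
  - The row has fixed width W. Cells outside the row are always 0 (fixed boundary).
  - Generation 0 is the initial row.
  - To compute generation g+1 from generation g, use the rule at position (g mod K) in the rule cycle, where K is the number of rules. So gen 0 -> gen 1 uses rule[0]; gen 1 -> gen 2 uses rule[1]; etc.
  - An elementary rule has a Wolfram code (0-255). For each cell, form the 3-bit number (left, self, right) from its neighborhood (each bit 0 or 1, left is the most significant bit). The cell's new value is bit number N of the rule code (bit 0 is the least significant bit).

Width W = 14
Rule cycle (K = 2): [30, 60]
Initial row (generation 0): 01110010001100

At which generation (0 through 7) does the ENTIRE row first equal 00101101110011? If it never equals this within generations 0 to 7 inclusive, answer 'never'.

Answer: never

Derivation:
Gen 0: 01110010001100
Gen 1 (rule 30): 11001111011010
Gen 2 (rule 60): 10101000110111
Gen 3 (rule 30): 10101101100100
Gen 4 (rule 60): 11111011010110
Gen 5 (rule 30): 10000010010101
Gen 6 (rule 60): 11000011011111
Gen 7 (rule 30): 10100110010000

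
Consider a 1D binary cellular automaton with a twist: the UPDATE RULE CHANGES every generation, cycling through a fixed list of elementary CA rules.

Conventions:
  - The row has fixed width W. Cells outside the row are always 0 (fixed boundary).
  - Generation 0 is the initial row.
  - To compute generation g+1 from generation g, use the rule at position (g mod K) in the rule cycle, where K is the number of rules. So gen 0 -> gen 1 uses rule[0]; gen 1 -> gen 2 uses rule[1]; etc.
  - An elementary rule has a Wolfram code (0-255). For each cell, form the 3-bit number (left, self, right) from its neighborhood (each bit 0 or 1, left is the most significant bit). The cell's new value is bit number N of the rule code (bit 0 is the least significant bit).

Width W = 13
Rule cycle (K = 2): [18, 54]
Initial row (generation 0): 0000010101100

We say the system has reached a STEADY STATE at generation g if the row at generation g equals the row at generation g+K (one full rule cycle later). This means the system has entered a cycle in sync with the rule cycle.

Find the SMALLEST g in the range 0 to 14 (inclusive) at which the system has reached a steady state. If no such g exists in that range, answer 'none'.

Answer: 11

Derivation:
Gen 0: 0000010101100
Gen 1 (rule 18): 0000100000010
Gen 2 (rule 54): 0001110000111
Gen 3 (rule 18): 0010001001000
Gen 4 (rule 54): 0111011111100
Gen 5 (rule 18): 1000000000010
Gen 6 (rule 54): 1100000000111
Gen 7 (rule 18): 0010000001000
Gen 8 (rule 54): 0111000011100
Gen 9 (rule 18): 1000100100010
Gen 10 (rule 54): 1101111110111
Gen 11 (rule 18): 0000000000000
Gen 12 (rule 54): 0000000000000
Gen 13 (rule 18): 0000000000000
Gen 14 (rule 54): 0000000000000
Gen 15 (rule 18): 0000000000000
Gen 16 (rule 54): 0000000000000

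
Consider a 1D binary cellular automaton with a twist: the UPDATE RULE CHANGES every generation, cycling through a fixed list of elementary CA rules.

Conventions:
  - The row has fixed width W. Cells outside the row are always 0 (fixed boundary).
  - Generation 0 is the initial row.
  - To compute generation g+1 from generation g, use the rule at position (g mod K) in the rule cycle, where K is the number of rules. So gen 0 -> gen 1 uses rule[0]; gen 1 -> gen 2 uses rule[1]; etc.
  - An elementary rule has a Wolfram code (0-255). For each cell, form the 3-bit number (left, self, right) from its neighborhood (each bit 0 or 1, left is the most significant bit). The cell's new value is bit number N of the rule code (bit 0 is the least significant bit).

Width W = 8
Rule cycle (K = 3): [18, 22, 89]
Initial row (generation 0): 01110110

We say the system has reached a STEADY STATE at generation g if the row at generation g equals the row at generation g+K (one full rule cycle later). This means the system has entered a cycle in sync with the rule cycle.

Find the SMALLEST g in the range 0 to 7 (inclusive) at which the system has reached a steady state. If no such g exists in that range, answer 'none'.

Gen 0: 01110110
Gen 1 (rule 18): 10000001
Gen 2 (rule 22): 11000011
Gen 3 (rule 89): 11111011
Gen 4 (rule 18): 00000000
Gen 5 (rule 22): 00000000
Gen 6 (rule 89): 11111111
Gen 7 (rule 18): 00000000
Gen 8 (rule 22): 00000000
Gen 9 (rule 89): 11111111
Gen 10 (rule 18): 00000000

Answer: 4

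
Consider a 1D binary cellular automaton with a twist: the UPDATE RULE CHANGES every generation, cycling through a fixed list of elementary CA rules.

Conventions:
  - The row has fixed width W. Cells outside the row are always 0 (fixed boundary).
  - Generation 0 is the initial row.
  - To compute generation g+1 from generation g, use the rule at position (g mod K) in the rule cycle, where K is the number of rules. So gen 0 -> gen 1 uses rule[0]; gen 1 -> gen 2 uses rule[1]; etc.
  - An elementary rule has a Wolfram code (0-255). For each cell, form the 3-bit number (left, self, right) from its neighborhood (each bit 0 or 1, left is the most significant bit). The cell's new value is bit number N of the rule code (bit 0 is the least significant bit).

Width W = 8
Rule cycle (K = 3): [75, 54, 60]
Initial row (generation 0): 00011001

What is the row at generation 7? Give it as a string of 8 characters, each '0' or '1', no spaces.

Answer: 11111001

Derivation:
Gen 0: 00011001
Gen 1 (rule 75): 11111010
Gen 2 (rule 54): 00000111
Gen 3 (rule 60): 00000100
Gen 4 (rule 75): 11111001
Gen 5 (rule 54): 00000111
Gen 6 (rule 60): 00000100
Gen 7 (rule 75): 11111001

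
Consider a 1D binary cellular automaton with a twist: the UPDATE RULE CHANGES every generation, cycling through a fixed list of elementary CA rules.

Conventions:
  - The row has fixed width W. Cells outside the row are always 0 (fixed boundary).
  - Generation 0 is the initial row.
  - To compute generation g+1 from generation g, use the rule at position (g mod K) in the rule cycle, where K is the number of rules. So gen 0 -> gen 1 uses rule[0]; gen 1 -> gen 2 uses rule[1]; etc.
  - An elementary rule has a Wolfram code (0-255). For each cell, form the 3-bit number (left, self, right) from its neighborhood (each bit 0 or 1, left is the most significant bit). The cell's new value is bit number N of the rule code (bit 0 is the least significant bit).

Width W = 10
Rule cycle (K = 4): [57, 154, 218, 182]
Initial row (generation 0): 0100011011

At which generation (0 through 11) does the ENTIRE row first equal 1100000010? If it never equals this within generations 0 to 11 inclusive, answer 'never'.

Answer: never

Derivation:
Gen 0: 0100011011
Gen 1 (rule 57): 0011010110
Gen 2 (rule 154): 0110000101
Gen 3 (rule 218): 1111001000
Gen 4 (rule 182): 0110111100
Gen 5 (rule 57): 0101100011
Gen 6 (rule 154): 1001010110
Gen 7 (rule 218): 0110000111
Gen 8 (rule 182): 1001001010
Gen 9 (rule 57): 0100100101
Gen 10 (rule 154): 1011011000
Gen 11 (rule 218): 0011011100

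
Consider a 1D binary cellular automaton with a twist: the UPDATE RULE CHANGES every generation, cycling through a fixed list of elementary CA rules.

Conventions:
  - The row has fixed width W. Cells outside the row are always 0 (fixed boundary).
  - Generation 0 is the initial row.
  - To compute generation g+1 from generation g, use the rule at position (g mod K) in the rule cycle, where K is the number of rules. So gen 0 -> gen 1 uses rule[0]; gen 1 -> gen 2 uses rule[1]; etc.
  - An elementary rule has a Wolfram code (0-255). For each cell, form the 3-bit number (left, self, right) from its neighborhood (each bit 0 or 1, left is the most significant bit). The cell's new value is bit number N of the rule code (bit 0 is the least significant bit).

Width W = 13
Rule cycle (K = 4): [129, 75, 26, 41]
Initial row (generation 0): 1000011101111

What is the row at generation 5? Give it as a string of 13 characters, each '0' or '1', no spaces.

Answer: 1001000010001

Derivation:
Gen 0: 1000011101111
Gen 1 (rule 129): 0011001000110
Gen 2 (rule 75): 1111010011110
Gen 3 (rule 26): 1000001110001
Gen 4 (rule 41): 0011101000100
Gen 5 (rule 129): 1001000010001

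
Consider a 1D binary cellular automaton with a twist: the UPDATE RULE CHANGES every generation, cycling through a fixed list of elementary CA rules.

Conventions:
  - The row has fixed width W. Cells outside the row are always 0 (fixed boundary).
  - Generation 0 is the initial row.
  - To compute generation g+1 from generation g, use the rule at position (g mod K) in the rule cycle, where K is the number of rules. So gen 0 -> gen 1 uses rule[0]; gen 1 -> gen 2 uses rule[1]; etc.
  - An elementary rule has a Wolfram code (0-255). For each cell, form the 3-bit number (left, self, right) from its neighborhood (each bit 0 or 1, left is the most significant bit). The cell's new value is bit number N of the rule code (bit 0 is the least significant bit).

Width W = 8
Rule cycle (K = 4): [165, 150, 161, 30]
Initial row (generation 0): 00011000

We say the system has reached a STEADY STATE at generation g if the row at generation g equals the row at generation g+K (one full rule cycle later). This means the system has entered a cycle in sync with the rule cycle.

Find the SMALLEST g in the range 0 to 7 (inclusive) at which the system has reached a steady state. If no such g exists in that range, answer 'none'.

Gen 0: 00011000
Gen 1 (rule 165): 11000011
Gen 2 (rule 150): 00100100
Gen 3 (rule 161): 10000001
Gen 4 (rule 30): 11000011
Gen 5 (rule 165): 00011000
Gen 6 (rule 150): 00100100
Gen 7 (rule 161): 10000001
Gen 8 (rule 30): 11000011
Gen 9 (rule 165): 00011000
Gen 10 (rule 150): 00100100
Gen 11 (rule 161): 10000001

Answer: 2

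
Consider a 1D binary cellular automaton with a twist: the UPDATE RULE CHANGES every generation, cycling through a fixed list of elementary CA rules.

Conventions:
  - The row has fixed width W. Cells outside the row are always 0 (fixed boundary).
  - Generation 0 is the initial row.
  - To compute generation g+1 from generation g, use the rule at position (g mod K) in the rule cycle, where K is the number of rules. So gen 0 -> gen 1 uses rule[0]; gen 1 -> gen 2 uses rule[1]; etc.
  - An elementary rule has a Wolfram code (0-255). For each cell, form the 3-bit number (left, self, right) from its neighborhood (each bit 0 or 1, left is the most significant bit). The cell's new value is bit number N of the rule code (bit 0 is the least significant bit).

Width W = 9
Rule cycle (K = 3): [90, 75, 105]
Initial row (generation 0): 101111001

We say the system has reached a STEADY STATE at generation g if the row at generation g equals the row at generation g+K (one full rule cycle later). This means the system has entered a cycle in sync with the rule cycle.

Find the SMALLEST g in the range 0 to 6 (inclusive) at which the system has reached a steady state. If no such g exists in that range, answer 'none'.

Gen 0: 101111001
Gen 1 (rule 90): 001001110
Gen 2 (rule 75): 110011010
Gen 3 (rule 105): 110011100
Gen 4 (rule 90): 111110110
Gen 5 (rule 75): 100010110
Gen 6 (rule 105): 001001110
Gen 7 (rule 90): 010111011
Gen 8 (rule 75): 100101011
Gen 9 (rule 105): 000010111

Answer: none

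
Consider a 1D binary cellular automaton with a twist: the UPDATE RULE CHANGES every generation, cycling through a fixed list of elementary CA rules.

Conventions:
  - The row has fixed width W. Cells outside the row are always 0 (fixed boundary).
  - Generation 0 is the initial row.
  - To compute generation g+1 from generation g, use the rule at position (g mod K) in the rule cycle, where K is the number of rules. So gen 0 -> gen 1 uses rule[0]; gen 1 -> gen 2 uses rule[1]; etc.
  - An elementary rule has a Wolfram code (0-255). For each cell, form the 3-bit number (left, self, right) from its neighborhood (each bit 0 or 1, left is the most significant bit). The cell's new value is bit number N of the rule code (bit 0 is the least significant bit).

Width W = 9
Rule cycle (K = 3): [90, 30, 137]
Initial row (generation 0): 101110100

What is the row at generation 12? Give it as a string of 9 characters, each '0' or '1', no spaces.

Gen 0: 101110100
Gen 1 (rule 90): 001010010
Gen 2 (rule 30): 011011111
Gen 3 (rule 137): 010011110
Gen 4 (rule 90): 101110011
Gen 5 (rule 30): 101001110
Gen 6 (rule 137): 000001100
Gen 7 (rule 90): 000011110
Gen 8 (rule 30): 000110001
Gen 9 (rule 137): 110100100
Gen 10 (rule 90): 110011010
Gen 11 (rule 30): 101110011
Gen 12 (rule 137): 001100010

Answer: 001100010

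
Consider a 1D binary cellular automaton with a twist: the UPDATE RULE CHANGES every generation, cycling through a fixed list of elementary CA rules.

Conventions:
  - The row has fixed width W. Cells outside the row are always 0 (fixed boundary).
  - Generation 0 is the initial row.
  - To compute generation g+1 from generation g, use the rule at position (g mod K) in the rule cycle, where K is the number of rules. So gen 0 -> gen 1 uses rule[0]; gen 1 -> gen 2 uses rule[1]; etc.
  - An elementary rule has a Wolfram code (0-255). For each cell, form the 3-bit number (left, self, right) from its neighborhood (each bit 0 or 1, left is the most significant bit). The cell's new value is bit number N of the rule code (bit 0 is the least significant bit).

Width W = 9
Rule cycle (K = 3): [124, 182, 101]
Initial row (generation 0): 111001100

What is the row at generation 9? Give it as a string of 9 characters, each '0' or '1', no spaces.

Answer: 101111010

Derivation:
Gen 0: 111001100
Gen 1 (rule 124): 101101110
Gen 2 (rule 182): 110010101
Gen 3 (rule 101): 010011111
Gen 4 (rule 124): 011010001
Gen 5 (rule 182): 100111011
Gen 6 (rule 101): 100001101
Gen 7 (rule 124): 110001111
Gen 8 (rule 182): 001010110
Gen 9 (rule 101): 101111010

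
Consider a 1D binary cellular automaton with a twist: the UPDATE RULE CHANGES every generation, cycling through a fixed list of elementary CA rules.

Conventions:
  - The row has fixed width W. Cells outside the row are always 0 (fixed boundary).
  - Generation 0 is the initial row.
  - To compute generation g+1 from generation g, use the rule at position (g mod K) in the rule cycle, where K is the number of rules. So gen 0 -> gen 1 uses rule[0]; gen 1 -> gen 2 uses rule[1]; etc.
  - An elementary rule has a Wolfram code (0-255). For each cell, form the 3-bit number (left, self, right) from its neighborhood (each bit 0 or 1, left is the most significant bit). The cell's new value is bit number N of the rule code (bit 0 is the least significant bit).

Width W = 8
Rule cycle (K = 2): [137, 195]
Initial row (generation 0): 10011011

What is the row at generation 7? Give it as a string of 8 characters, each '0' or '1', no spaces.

Answer: 11001000

Derivation:
Gen 0: 10011011
Gen 1 (rule 137): 00010010
Gen 2 (rule 195): 11100100
Gen 3 (rule 137): 11000001
Gen 4 (rule 195): 01011110
Gen 5 (rule 137): 00011100
Gen 6 (rule 195): 11101101
Gen 7 (rule 137): 11001000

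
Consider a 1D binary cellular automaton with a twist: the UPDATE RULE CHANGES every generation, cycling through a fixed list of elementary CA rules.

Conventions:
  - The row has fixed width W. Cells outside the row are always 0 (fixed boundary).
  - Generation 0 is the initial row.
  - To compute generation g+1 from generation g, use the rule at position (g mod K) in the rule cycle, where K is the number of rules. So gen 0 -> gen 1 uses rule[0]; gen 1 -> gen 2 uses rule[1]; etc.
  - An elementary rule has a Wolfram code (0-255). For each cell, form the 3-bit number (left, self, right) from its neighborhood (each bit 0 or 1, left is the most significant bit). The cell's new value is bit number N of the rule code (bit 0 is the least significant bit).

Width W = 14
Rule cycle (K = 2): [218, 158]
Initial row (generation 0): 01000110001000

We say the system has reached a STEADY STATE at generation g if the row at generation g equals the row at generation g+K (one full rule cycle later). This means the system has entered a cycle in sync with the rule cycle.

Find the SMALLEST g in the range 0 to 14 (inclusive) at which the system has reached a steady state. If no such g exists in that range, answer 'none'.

Gen 0: 01000110001000
Gen 1 (rule 218): 10101111010100
Gen 2 (rule 158): 10101110010110
Gen 3 (rule 218): 00001111100111
Gen 4 (rule 158): 00011111011110
Gen 5 (rule 218): 00111111011111
Gen 6 (rule 158): 01111110011110
Gen 7 (rule 218): 11111111111111
Gen 8 (rule 158): 11111111111110
Gen 9 (rule 218): 11111111111111
Gen 10 (rule 158): 11111111111110
Gen 11 (rule 218): 11111111111111
Gen 12 (rule 158): 11111111111110
Gen 13 (rule 218): 11111111111111
Gen 14 (rule 158): 11111111111110
Gen 15 (rule 218): 11111111111111
Gen 16 (rule 158): 11111111111110

Answer: 7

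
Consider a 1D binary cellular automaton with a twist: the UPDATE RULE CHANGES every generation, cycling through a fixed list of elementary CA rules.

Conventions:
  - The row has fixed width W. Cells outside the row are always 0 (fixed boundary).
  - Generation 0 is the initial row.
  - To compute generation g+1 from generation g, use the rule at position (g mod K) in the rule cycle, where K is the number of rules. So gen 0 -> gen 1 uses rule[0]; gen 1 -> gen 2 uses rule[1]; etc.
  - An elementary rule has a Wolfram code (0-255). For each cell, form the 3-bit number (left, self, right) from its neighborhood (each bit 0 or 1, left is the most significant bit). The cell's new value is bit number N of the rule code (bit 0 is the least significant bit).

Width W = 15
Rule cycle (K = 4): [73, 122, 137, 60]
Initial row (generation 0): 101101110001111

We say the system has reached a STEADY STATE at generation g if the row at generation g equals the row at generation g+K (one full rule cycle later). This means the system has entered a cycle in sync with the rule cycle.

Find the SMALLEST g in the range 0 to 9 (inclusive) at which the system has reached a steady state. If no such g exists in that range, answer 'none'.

Answer: none

Derivation:
Gen 0: 101101110001111
Gen 1 (rule 73): 001101010101001
Gen 2 (rule 122): 011110101010110
Gen 3 (rule 137): 011100000000100
Gen 4 (rule 60): 010010000000110
Gen 5 (rule 73): 000000111110110
Gen 6 (rule 122): 000001100011111
Gen 7 (rule 137): 111101001011110
Gen 8 (rule 60): 100011101110001
Gen 9 (rule 73): 001010101010100
Gen 10 (rule 122): 010101010101010
Gen 11 (rule 137): 000000000000000
Gen 12 (rule 60): 000000000000000
Gen 13 (rule 73): 111111111111111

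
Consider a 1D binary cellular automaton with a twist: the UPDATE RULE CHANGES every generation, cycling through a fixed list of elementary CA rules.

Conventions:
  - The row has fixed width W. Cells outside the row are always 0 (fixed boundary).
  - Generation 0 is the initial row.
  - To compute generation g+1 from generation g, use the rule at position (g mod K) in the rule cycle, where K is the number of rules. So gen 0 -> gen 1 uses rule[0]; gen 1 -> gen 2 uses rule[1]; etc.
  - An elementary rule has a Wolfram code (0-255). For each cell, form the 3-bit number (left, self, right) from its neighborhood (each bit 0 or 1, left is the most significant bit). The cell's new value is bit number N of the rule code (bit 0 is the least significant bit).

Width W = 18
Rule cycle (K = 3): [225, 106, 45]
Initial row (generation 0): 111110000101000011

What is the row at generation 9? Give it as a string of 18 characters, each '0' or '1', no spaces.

Answer: 011101101110001001

Derivation:
Gen 0: 111110000101000011
Gen 1 (rule 225): 011110110010011001
Gen 2 (rule 106): 110011110100111010
Gen 3 (rule 45): 100010001100100110
Gen 4 (rule 225): 001000100100000010
Gen 5 (rule 106): 010001001000000100
Gen 6 (rule 45): 010101001011110101
Gen 7 (rule 225): 001010000101111010
Gen 8 (rule 106): 010100001011001100
Gen 9 (rule 45): 011101101110001001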